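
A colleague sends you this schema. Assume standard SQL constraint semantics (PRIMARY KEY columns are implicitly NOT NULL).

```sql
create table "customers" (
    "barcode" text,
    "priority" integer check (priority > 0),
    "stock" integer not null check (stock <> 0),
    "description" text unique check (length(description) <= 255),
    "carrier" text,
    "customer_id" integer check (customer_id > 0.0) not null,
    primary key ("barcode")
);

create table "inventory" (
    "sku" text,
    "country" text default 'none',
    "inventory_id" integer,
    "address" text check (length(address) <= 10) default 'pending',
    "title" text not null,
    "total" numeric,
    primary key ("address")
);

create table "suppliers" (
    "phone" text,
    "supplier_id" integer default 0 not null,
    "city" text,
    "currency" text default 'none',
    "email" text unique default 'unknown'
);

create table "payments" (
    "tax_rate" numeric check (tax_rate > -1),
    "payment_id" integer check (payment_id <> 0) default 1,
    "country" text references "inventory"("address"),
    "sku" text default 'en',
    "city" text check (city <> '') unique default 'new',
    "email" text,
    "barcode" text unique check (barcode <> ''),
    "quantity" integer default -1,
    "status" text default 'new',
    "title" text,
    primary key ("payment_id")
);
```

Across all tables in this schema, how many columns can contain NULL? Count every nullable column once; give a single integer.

20

customers: 3 nullable (priority, description, carrier — PK (barcode) and explicit NOT NULL columns excluded).
inventory: 4 nullable (sku, country, inventory_id, total — PK (address) and explicit NOT NULL columns excluded).
suppliers: 4 nullable (phone, city, currency, email — PK none and explicit NOT NULL columns excluded).
payments: 9 nullable (tax_rate, country, sku, city, email, barcode, quantity, status, title — PK (payment_id) and explicit NOT NULL columns excluded).
Total: 3 + 4 + 4 + 9 = 20.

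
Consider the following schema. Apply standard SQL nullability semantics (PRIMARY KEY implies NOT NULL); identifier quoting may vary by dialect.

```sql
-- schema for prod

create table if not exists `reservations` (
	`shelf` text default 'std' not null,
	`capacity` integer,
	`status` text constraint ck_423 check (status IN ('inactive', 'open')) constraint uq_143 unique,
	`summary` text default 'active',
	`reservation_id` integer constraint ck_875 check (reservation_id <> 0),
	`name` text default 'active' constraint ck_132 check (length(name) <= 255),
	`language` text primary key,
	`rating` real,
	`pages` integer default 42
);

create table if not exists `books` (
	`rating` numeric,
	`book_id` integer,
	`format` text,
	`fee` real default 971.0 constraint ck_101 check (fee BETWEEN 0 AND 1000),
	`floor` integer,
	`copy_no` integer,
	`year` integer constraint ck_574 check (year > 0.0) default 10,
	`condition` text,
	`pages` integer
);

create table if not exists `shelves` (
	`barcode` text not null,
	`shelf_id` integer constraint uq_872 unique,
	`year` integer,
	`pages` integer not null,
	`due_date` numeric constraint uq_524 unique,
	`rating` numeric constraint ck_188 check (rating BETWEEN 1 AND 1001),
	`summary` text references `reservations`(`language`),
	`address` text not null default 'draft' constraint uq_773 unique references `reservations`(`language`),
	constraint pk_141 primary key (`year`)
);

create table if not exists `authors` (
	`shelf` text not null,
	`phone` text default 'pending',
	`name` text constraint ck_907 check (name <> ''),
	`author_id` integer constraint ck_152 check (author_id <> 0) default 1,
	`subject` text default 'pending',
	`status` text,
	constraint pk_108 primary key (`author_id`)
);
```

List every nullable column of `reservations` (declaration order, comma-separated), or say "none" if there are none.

capacity, status, summary, reservation_id, name, rating, pages

- shelf: declared NOT NULL → not nullable.
- capacity: no NOT NULL constraint applies → nullable.
- status: CHECK does not forbid NULL (a CHECK constraint passes when its expression is NULL) → nullable.
- summary: DEFAULT only fills an omitted column; an explicit NULL is still allowed → nullable.
- reservation_id: CHECK does not forbid NULL (a CHECK constraint passes when its expression is NULL) → nullable.
- name: CHECK does not forbid NULL (a CHECK constraint passes when its expression is NULL) → nullable.
- language: part of the PRIMARY KEY, which implies NOT NULL → not nullable.
- rating: no NOT NULL constraint applies → nullable.
- pages: DEFAULT only fills an omitted column; an explicit NULL is still allowed → nullable.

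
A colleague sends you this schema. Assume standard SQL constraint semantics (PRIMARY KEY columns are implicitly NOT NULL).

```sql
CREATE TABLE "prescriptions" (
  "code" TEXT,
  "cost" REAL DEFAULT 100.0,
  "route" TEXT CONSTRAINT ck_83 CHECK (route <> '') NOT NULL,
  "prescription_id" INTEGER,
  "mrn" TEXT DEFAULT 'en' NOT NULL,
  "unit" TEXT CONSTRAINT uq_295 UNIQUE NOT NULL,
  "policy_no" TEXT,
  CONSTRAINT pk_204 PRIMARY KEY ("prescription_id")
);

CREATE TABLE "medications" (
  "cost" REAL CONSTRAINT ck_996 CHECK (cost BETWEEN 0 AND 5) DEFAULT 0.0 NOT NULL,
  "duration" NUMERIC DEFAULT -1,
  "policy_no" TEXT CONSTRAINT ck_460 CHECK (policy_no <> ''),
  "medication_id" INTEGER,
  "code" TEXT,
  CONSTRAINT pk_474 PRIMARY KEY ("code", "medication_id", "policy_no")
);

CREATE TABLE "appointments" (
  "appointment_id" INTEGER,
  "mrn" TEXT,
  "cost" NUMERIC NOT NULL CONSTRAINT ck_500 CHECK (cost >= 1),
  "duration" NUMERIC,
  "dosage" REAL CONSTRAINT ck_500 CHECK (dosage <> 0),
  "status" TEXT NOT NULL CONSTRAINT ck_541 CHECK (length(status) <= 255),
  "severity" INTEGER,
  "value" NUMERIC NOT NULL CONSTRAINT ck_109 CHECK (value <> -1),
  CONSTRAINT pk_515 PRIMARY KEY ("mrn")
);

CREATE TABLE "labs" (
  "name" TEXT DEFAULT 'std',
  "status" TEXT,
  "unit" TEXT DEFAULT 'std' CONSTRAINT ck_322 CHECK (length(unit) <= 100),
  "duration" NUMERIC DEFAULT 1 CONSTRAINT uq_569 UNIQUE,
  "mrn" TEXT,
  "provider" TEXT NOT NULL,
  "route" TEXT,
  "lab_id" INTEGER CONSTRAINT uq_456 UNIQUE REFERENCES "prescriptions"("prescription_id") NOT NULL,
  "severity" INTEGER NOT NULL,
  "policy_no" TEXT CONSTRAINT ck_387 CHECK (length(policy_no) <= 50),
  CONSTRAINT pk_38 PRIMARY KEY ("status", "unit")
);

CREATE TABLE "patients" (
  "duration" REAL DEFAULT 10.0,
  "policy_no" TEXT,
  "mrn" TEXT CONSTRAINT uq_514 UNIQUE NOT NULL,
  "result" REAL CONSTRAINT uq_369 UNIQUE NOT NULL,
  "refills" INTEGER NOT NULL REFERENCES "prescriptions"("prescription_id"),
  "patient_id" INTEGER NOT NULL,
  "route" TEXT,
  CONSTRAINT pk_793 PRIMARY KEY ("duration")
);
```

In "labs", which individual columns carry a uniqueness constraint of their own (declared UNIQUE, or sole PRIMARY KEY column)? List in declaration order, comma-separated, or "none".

- name: no UNIQUE or single-column PK constraint.
- status: part of a composite PRIMARY KEY — only the tuple is unique, not this column on its own.
- unit: part of a composite PRIMARY KEY — only the tuple is unique, not this column on its own.
- duration: declared UNIQUE → unique.
- mrn: no UNIQUE or single-column PK constraint.
- provider: no UNIQUE or single-column PK constraint.
- route: no UNIQUE or single-column PK constraint.
- lab_id: declared UNIQUE → unique.
- severity: no UNIQUE or single-column PK constraint.
- policy_no: no UNIQUE or single-column PK constraint.

duration, lab_id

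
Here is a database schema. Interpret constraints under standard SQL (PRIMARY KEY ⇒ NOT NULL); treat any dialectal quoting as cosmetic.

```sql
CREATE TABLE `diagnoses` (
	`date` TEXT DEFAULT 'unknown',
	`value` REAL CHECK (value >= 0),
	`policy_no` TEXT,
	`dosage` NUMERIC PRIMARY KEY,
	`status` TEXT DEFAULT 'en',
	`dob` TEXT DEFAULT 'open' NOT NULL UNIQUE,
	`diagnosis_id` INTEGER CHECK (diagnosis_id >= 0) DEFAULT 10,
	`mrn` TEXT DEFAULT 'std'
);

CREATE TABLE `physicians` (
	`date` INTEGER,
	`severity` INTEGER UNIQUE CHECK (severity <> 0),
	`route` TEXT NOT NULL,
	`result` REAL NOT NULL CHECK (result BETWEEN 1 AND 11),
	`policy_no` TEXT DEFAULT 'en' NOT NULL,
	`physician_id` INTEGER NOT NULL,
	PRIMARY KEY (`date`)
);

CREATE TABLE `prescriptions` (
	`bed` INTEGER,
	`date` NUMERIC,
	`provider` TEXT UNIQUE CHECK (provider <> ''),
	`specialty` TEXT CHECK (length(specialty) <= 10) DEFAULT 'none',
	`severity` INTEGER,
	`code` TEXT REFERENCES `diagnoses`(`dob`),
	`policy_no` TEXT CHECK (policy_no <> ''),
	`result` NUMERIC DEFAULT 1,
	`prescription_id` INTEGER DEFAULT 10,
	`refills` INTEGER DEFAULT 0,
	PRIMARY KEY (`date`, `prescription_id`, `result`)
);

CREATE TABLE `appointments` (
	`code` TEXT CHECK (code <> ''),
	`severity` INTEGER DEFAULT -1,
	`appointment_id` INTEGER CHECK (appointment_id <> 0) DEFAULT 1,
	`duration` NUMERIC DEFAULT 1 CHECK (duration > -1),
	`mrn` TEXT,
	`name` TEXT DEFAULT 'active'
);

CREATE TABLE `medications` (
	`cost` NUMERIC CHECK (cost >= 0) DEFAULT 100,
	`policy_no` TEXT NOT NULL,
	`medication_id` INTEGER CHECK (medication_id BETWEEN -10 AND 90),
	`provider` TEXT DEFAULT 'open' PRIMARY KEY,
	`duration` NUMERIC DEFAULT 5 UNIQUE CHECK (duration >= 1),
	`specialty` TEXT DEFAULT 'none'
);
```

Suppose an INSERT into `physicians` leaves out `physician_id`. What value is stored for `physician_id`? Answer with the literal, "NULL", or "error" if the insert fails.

physician_id has no DEFAULT clause.
Omitting it would insert NULL, but it is declared NOT NULL, so the INSERT fails.

error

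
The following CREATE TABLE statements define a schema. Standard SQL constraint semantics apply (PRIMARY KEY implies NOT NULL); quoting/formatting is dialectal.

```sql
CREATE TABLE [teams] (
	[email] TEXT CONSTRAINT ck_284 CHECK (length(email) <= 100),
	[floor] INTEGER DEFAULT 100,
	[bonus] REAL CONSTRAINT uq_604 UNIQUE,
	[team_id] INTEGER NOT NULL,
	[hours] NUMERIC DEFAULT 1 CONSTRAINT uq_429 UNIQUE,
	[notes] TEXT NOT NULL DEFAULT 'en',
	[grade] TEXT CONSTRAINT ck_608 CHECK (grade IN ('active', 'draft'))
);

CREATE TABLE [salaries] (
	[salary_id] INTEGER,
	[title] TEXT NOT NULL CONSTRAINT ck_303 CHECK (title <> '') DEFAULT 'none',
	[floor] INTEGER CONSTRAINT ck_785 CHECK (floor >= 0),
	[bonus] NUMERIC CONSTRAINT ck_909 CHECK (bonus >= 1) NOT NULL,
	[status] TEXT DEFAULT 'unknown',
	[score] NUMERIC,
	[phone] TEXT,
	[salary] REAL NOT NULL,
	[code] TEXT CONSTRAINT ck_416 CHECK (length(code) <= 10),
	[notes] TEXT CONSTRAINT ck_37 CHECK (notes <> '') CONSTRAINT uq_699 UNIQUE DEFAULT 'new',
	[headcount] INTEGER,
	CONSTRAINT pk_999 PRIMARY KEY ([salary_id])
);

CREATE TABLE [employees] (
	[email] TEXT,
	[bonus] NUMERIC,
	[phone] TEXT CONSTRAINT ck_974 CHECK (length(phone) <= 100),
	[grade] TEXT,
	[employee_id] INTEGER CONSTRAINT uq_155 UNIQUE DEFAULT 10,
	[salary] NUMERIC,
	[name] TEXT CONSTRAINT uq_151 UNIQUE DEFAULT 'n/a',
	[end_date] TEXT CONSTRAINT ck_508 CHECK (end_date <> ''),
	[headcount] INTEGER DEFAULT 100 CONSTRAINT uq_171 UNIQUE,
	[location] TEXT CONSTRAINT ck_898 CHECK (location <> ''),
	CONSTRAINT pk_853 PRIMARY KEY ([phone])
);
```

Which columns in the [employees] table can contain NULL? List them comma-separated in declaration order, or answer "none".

email, bonus, grade, employee_id, salary, name, end_date, headcount, location

- email: no NOT NULL constraint applies → nullable.
- bonus: no NOT NULL constraint applies → nullable.
- phone: part of the PRIMARY KEY, which implies NOT NULL → not nullable.
- grade: no NOT NULL constraint applies → nullable.
- employee_id: UNIQUE does not imply NOT NULL → nullable.
- salary: no NOT NULL constraint applies → nullable.
- name: UNIQUE does not imply NOT NULL → nullable.
- end_date: CHECK does not forbid NULL (a CHECK constraint passes when its expression is NULL) → nullable.
- headcount: UNIQUE does not imply NOT NULL → nullable.
- location: CHECK does not forbid NULL (a CHECK constraint passes when its expression is NULL) → nullable.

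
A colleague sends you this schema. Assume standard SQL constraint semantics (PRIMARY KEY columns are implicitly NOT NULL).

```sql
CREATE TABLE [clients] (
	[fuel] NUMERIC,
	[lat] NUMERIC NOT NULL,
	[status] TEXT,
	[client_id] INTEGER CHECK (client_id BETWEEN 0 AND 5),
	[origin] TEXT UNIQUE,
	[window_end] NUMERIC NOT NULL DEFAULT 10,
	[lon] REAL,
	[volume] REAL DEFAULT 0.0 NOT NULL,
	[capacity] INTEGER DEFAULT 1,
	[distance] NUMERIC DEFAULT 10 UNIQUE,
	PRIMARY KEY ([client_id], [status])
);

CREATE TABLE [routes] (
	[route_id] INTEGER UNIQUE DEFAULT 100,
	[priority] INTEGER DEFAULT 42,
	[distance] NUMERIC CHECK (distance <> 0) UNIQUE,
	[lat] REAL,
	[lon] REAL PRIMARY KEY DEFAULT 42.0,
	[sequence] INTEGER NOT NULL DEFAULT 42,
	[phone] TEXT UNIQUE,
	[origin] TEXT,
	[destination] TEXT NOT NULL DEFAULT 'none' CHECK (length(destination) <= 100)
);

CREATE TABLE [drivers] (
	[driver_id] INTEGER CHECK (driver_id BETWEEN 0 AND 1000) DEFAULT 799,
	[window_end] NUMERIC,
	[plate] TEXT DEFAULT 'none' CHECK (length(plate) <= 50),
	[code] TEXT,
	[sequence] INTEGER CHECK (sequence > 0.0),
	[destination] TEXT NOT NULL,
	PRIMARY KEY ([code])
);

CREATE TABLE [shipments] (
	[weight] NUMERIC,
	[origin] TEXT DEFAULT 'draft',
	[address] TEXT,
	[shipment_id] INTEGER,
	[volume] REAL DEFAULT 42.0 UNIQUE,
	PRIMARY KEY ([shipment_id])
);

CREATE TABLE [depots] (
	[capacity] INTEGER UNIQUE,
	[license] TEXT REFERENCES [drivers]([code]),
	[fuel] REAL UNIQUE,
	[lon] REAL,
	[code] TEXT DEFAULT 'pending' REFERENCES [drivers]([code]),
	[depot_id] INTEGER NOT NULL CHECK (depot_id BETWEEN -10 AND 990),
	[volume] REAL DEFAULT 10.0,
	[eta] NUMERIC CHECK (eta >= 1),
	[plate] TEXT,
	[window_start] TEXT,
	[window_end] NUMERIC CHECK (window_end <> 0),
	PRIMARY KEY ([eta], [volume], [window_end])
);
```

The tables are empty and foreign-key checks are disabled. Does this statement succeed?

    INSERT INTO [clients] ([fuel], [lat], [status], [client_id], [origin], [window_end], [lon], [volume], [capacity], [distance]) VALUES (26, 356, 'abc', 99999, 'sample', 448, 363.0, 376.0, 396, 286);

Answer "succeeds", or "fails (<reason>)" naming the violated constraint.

fails (CHECK on client_id)

The value 99999 for client_id violates CHECK (client_id BETWEEN 0 AND 5).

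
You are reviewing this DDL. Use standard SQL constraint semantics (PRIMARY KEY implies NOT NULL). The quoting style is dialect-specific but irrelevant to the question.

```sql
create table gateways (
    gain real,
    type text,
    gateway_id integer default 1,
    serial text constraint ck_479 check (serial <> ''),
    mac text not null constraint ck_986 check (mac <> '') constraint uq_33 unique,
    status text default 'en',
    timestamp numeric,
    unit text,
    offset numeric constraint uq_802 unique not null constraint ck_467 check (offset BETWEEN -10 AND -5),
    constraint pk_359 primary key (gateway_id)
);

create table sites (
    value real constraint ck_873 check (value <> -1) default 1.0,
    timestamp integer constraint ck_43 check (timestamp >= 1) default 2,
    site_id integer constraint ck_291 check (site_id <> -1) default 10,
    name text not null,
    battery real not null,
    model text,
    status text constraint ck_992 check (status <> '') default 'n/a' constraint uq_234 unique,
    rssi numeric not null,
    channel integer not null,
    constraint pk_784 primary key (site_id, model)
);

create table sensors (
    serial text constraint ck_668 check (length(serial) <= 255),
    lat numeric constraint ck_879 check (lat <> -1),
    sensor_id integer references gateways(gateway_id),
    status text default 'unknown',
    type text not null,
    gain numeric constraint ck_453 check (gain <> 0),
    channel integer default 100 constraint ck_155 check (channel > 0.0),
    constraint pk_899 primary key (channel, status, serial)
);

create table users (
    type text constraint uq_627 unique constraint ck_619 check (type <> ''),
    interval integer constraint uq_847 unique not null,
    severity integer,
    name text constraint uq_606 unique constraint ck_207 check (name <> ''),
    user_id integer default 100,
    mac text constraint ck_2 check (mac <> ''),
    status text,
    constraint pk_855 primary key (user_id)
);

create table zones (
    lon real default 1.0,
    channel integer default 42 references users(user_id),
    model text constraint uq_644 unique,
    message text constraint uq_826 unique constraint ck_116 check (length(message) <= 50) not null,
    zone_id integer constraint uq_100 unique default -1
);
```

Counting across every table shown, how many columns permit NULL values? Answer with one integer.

gateways: 6 nullable (gain, type, serial, status, timestamp, unit — PK (gateway_id) and explicit NOT NULL columns excluded).
sites: 3 nullable (value, timestamp, status — PK (site_id, model) and explicit NOT NULL columns excluded).
sensors: 3 nullable (lat, sensor_id, gain — PK (channel, status, serial) and explicit NOT NULL columns excluded).
users: 5 nullable (type, severity, name, mac, status — PK (user_id) and explicit NOT NULL columns excluded).
zones: 4 nullable (lon, channel, model, zone_id — PK none and explicit NOT NULL columns excluded).
Total: 6 + 3 + 3 + 5 + 4 = 21.

21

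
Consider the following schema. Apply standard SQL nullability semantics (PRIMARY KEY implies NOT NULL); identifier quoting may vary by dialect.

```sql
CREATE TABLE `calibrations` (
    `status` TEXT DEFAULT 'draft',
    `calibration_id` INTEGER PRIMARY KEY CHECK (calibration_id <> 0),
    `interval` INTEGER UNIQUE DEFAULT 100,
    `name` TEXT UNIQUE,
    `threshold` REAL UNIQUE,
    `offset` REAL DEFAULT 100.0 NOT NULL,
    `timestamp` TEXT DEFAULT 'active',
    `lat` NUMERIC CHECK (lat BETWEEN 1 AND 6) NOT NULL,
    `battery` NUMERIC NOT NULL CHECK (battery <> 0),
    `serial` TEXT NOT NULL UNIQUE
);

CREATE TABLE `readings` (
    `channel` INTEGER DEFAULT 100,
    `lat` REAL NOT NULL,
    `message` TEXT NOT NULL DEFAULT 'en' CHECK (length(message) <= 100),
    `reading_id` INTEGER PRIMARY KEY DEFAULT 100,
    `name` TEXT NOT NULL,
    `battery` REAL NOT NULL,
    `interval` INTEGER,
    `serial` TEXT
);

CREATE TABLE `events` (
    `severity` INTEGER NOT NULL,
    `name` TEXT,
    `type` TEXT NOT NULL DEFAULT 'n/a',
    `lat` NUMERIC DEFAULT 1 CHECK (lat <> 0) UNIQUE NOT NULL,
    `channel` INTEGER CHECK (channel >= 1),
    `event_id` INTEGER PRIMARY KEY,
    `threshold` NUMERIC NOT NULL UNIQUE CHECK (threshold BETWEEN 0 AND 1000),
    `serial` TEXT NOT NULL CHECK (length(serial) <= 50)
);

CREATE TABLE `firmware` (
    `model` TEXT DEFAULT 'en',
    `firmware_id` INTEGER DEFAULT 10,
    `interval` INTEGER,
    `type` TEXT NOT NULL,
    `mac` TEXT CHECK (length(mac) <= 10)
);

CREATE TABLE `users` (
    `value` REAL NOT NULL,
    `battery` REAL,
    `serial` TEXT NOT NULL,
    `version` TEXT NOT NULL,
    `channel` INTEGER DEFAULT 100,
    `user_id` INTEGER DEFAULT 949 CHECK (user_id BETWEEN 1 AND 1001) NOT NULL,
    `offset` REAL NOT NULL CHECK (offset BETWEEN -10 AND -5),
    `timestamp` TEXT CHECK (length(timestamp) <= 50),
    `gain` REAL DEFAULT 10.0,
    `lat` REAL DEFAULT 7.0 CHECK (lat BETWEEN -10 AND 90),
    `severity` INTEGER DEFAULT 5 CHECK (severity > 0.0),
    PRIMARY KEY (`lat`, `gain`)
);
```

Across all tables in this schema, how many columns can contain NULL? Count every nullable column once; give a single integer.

calibrations: 5 nullable (status, interval, name, threshold, timestamp — PK (calibration_id) and explicit NOT NULL columns excluded).
readings: 3 nullable (channel, interval, serial — PK (reading_id) and explicit NOT NULL columns excluded).
events: 2 nullable (name, channel — PK (event_id) and explicit NOT NULL columns excluded).
firmware: 4 nullable (model, firmware_id, interval, mac — PK none and explicit NOT NULL columns excluded).
users: 4 nullable (battery, channel, timestamp, severity — PK (lat, gain) and explicit NOT NULL columns excluded).
Total: 5 + 3 + 2 + 4 + 4 = 18.

18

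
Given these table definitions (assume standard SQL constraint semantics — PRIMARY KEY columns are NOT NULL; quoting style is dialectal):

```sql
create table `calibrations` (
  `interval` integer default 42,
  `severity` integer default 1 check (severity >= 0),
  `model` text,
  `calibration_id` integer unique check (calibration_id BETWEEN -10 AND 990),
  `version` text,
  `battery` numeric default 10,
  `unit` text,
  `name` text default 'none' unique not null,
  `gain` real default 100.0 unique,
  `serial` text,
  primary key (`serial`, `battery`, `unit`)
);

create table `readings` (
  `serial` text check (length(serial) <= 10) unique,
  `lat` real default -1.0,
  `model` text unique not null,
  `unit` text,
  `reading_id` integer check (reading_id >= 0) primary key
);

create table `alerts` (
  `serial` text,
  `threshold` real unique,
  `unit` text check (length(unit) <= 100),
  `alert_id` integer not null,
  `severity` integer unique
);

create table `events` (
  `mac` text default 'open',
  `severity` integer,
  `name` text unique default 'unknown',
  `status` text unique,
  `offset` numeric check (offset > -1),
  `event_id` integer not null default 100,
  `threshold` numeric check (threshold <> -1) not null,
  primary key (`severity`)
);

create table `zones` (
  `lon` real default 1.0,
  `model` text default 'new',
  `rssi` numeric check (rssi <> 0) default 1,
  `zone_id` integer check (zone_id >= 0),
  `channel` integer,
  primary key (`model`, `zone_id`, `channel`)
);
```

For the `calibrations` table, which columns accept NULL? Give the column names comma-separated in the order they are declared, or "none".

- interval: DEFAULT only fills an omitted column; an explicit NULL is still allowed → nullable.
- severity: CHECK does not forbid NULL (a CHECK constraint passes when its expression is NULL) → nullable.
- model: no NOT NULL constraint applies → nullable.
- calibration_id: CHECK does not forbid NULL (a CHECK constraint passes when its expression is NULL) → nullable.
- version: no NOT NULL constraint applies → nullable.
- battery: part of the PRIMARY KEY, which implies NOT NULL → not nullable.
- unit: part of the PRIMARY KEY, which implies NOT NULL → not nullable.
- name: declared NOT NULL → not nullable.
- gain: UNIQUE does not imply NOT NULL → nullable.
- serial: part of the PRIMARY KEY, which implies NOT NULL → not nullable.

interval, severity, model, calibration_id, version, gain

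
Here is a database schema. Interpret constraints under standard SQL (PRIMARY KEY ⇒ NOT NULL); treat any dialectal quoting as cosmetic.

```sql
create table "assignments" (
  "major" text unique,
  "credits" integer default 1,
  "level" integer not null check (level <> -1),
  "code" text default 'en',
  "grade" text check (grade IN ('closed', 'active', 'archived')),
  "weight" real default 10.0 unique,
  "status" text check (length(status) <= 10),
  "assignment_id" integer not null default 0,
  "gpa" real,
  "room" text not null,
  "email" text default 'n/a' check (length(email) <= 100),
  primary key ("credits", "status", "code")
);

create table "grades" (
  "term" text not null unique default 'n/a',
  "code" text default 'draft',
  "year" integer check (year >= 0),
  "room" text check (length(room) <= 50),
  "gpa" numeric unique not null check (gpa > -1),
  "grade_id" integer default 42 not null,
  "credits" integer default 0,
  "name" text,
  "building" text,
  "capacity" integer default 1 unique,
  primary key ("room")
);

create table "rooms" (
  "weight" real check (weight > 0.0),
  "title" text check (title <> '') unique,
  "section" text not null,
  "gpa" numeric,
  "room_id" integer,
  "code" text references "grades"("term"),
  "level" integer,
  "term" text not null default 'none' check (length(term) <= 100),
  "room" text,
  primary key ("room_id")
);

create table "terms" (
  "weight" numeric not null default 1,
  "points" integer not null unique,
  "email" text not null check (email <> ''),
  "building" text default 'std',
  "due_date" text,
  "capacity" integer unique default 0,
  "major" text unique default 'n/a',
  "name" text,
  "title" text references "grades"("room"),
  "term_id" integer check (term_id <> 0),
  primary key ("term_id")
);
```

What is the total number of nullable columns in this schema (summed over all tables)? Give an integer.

assignments: 5 nullable (major, grade, weight, gpa, email — PK (credits, status, code) and explicit NOT NULL columns excluded).
grades: 6 nullable (code, year, credits, name, building, capacity — PK (room) and explicit NOT NULL columns excluded).
rooms: 6 nullable (weight, title, gpa, code, level, room — PK (room_id) and explicit NOT NULL columns excluded).
terms: 6 nullable (building, due_date, capacity, major, name, title — PK (term_id) and explicit NOT NULL columns excluded).
Total: 5 + 6 + 6 + 6 = 23.

23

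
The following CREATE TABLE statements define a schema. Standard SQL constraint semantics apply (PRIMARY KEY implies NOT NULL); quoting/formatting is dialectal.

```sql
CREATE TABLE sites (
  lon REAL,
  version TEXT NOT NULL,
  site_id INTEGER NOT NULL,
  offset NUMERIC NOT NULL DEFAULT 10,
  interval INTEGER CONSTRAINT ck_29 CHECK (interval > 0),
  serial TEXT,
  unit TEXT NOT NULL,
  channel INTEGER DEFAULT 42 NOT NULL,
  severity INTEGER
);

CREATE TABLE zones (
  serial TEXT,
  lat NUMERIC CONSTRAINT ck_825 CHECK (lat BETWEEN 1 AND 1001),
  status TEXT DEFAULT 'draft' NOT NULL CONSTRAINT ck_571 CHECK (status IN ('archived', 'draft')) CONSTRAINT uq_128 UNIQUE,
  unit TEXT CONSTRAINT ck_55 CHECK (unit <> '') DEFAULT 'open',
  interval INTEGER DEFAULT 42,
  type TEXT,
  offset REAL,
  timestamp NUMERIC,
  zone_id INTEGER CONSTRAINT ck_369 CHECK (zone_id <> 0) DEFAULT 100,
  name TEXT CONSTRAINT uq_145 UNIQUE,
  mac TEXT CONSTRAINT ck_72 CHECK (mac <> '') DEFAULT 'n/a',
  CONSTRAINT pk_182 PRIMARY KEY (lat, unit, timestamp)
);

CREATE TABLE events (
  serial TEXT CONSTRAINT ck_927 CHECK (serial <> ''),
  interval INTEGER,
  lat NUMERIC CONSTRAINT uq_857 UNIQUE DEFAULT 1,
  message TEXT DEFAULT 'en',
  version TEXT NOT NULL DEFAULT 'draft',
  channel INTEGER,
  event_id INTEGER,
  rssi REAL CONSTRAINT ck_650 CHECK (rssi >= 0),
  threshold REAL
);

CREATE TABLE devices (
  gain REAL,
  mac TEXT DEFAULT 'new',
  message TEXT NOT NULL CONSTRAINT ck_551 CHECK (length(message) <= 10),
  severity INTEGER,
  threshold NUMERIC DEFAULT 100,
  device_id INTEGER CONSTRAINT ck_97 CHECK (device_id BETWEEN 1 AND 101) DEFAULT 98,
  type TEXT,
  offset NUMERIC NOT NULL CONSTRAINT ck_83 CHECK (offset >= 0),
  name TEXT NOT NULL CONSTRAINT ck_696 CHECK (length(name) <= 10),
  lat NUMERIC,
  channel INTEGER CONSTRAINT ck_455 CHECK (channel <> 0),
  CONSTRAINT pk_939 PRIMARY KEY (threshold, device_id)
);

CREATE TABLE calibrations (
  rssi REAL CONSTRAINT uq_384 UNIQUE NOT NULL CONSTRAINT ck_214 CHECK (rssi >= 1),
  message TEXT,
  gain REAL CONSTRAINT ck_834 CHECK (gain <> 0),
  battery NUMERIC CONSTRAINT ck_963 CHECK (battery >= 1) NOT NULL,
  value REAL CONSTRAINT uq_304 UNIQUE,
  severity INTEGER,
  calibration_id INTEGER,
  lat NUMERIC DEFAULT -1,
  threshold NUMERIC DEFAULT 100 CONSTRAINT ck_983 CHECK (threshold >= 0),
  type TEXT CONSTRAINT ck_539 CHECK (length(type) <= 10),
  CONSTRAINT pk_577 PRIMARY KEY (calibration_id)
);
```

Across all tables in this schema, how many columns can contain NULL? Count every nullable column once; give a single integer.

sites: 4 nullable (lon, interval, serial, severity — PK none and explicit NOT NULL columns excluded).
zones: 7 nullable (serial, interval, type, offset, zone_id, name, mac — PK (lat, unit, timestamp) and explicit NOT NULL columns excluded).
events: 8 nullable (serial, interval, lat, message, channel, event_id, rssi, threshold — PK none and explicit NOT NULL columns excluded).
devices: 6 nullable (gain, mac, severity, type, lat, channel — PK (threshold, device_id) and explicit NOT NULL columns excluded).
calibrations: 7 nullable (message, gain, value, severity, lat, threshold, type — PK (calibration_id) and explicit NOT NULL columns excluded).
Total: 4 + 7 + 8 + 6 + 7 = 32.

32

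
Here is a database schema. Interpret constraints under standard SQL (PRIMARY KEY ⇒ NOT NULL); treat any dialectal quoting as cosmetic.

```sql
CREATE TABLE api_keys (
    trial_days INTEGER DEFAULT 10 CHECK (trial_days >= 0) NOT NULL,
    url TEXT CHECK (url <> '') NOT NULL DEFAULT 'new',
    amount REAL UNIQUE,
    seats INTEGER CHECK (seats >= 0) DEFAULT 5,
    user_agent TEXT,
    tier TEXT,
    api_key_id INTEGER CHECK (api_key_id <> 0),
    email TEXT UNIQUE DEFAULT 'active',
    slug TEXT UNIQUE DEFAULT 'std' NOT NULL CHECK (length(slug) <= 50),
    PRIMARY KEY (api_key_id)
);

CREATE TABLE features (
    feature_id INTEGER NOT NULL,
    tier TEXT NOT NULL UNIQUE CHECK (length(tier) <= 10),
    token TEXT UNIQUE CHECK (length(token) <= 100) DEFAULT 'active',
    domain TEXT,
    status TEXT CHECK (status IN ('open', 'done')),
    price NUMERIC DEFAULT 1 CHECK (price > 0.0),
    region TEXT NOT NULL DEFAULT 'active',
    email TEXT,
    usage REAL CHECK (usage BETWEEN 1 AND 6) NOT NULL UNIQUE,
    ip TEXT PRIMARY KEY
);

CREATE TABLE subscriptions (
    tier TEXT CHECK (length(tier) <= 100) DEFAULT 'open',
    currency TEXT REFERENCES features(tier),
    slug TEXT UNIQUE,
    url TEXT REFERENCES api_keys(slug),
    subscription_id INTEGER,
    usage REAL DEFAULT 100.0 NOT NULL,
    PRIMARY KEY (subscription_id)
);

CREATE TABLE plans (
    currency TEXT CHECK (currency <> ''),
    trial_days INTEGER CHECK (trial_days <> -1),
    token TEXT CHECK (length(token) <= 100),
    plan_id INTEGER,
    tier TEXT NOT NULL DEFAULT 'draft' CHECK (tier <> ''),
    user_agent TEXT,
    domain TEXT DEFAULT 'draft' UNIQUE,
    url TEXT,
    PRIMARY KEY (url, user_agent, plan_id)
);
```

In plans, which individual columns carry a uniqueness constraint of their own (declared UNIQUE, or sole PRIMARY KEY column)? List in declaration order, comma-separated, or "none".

domain

- currency: no UNIQUE or single-column PK constraint.
- trial_days: no UNIQUE or single-column PK constraint.
- token: no UNIQUE or single-column PK constraint.
- plan_id: part of a composite PRIMARY KEY — only the tuple is unique, not this column on its own.
- tier: no UNIQUE or single-column PK constraint.
- user_agent: part of a composite PRIMARY KEY — only the tuple is unique, not this column on its own.
- domain: declared UNIQUE → unique.
- url: part of a composite PRIMARY KEY — only the tuple is unique, not this column on its own.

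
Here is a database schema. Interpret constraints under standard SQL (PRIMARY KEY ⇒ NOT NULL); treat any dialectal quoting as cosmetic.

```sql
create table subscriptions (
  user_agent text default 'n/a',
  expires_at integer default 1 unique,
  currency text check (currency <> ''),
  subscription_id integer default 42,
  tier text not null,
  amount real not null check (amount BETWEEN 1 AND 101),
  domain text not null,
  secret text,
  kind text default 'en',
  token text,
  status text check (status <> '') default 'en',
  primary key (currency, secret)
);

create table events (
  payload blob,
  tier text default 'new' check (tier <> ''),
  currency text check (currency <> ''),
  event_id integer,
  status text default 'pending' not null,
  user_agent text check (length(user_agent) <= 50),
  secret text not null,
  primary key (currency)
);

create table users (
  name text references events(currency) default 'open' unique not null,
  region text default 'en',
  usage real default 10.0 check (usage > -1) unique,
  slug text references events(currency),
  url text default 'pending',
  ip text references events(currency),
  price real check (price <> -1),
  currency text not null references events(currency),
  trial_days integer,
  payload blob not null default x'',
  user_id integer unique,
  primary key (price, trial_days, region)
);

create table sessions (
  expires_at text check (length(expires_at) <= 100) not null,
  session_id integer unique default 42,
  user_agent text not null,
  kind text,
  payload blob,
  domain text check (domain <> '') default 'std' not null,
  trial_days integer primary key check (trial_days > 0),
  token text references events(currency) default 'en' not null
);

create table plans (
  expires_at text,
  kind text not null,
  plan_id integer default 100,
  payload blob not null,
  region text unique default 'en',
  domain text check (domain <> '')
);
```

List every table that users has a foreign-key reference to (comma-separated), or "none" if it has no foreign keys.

- name REFERENCES events(currency).
- slug REFERENCES events(currency).
- ip REFERENCES events(currency).
- currency REFERENCES events(currency).

events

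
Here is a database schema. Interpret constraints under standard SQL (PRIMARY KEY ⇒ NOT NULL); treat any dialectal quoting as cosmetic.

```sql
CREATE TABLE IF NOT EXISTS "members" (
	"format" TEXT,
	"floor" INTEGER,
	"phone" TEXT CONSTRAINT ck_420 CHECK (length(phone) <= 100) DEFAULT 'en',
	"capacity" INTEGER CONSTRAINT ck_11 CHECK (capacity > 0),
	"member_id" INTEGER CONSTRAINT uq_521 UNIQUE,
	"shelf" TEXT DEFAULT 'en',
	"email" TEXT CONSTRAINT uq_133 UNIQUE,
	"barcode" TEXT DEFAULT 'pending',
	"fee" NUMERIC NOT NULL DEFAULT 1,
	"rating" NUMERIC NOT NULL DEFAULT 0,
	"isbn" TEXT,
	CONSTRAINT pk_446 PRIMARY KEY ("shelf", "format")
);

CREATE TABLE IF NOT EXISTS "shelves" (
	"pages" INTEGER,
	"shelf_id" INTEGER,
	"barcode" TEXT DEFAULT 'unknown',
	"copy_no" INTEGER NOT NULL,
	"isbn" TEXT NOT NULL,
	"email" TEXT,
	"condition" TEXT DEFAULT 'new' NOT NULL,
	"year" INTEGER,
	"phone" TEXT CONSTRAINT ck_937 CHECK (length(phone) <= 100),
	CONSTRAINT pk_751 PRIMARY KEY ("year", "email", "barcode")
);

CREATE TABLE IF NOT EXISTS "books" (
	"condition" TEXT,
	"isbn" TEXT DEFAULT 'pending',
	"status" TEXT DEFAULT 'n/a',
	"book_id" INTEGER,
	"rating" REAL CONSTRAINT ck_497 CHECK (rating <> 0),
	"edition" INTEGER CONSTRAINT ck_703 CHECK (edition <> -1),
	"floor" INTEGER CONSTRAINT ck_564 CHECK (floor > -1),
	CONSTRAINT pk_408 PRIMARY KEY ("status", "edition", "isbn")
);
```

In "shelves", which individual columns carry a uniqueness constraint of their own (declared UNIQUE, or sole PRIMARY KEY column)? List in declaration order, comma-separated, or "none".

none

- pages: no UNIQUE or single-column PK constraint.
- shelf_id: no UNIQUE or single-column PK constraint.
- barcode: part of a composite PRIMARY KEY — only the tuple is unique, not this column on its own.
- copy_no: no UNIQUE or single-column PK constraint.
- isbn: no UNIQUE or single-column PK constraint.
- email: part of a composite PRIMARY KEY — only the tuple is unique, not this column on its own.
- condition: no UNIQUE or single-column PK constraint.
- year: part of a composite PRIMARY KEY — only the tuple is unique, not this column on its own.
- phone: no UNIQUE or single-column PK constraint.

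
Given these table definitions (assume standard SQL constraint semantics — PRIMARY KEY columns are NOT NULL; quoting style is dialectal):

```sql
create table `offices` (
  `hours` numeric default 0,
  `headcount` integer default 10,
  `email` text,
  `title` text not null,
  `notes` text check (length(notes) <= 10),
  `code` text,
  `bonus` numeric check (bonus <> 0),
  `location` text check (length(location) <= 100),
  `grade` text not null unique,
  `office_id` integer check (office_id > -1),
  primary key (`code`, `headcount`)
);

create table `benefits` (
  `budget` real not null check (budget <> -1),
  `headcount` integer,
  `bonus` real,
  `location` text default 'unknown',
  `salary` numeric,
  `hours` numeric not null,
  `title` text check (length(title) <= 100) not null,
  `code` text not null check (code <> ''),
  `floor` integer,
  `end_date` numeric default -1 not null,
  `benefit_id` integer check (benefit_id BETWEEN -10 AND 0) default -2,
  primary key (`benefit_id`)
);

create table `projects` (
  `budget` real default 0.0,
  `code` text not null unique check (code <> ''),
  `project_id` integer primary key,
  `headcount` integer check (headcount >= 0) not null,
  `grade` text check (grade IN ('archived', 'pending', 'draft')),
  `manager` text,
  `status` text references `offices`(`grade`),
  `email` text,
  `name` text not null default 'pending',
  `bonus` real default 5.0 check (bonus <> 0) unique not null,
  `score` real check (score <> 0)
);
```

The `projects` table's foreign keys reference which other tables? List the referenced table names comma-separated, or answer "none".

- status REFERENCES offices(grade).

offices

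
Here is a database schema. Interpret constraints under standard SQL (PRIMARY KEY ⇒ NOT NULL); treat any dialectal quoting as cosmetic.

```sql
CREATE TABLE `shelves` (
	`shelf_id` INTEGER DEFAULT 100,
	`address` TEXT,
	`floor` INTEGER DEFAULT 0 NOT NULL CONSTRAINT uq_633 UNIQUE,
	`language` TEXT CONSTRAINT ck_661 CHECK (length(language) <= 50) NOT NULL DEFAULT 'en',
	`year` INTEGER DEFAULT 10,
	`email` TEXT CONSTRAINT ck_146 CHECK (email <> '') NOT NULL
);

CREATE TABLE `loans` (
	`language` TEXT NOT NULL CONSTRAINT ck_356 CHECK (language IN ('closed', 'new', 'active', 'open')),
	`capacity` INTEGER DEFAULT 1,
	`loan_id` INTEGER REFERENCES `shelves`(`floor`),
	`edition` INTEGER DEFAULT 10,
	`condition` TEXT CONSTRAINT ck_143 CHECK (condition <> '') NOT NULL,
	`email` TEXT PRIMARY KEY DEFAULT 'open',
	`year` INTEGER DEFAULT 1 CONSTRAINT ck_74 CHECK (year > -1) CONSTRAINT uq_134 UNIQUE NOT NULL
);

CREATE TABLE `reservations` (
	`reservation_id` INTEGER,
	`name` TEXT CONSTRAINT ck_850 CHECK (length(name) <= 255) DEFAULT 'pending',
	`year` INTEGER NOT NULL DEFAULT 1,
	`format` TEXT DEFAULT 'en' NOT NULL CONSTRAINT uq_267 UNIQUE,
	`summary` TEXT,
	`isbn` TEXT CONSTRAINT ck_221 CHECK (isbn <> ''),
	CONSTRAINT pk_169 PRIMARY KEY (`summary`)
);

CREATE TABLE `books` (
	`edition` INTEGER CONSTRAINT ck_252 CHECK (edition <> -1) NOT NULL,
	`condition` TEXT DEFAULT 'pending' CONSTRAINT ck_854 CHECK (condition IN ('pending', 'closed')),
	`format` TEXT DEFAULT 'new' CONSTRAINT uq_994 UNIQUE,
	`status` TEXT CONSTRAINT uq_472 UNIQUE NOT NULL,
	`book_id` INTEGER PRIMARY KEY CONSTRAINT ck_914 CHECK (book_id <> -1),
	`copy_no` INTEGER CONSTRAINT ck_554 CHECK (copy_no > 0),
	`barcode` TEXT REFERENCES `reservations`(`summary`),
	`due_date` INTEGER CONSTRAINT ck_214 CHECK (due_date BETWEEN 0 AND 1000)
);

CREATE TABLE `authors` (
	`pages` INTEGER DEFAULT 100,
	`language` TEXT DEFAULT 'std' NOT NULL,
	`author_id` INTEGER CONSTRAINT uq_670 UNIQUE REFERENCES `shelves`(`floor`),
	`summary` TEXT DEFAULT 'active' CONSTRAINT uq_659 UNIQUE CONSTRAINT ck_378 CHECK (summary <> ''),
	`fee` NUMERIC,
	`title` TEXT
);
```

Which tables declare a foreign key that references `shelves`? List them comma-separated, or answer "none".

- loans.loan_id references shelves(floor).
- authors.author_id references shelves(floor).

loans, authors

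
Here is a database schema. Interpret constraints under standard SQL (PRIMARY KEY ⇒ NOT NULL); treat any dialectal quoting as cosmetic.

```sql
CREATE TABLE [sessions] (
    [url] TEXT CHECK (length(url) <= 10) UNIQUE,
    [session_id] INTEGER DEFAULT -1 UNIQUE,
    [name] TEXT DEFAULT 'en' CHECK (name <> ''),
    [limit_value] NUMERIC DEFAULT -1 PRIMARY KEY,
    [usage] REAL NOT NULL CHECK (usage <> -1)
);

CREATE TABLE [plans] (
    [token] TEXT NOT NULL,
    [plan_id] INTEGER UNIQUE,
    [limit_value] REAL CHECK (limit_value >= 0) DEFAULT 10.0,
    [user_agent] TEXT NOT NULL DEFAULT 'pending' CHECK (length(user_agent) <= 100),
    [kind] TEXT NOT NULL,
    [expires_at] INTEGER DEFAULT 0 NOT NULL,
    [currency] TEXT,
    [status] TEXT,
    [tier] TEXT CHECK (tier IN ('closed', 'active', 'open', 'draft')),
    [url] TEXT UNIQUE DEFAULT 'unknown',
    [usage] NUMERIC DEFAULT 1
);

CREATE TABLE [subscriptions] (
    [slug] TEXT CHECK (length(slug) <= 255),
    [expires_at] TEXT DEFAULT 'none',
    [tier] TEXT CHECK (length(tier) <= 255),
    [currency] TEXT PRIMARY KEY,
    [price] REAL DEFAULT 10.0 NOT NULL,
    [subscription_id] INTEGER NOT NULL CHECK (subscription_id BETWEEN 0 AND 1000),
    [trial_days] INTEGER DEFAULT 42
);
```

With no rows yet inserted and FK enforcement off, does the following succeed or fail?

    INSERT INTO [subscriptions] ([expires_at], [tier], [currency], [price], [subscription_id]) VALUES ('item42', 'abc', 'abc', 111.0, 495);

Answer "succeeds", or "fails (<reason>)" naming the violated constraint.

succeeds

NOT NULL columns: currency is supplied; price is supplied; subscription_id is supplied.
CHECK constraints: 'abc' satisfies (length(tier) <= 255); 495 satisfies (subscription_id BETWEEN 0 AND 1000).
No constraint is violated.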